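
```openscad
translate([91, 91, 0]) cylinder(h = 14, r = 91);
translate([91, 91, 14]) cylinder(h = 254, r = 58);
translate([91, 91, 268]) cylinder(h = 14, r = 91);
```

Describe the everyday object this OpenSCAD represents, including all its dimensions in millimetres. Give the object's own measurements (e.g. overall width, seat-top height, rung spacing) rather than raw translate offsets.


A spool: two coaxial disc flanges of radius 91 mm and thickness 14 mm, joined by a core cylinder of radius 58 mm and height 254 mm. The lower flange rests on z = 0 and the three cylinders share a vertical axis.


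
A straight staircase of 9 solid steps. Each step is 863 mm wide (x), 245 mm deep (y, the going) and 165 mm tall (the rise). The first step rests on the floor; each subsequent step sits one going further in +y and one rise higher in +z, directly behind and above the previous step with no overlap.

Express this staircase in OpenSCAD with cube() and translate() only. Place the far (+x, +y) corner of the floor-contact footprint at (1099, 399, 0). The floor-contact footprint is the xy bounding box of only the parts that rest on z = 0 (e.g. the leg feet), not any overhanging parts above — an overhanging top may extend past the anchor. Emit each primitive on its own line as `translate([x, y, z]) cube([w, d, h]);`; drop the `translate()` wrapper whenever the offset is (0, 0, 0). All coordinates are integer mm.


translate([236, 154, 0]) cube([863, 245, 165]);
translate([236, 399, 165]) cube([863, 245, 165]);
translate([236, 644, 330]) cube([863, 245, 165]);
translate([236, 889, 495]) cube([863, 245, 165]);
translate([236, 1134, 660]) cube([863, 245, 165]);
translate([236, 1379, 825]) cube([863, 245, 165]);
translate([236, 1624, 990]) cube([863, 245, 165]);
translate([236, 1869, 1155]) cube([863, 245, 165]);
translate([236, 2114, 1320]) cube([863, 245, 165]);


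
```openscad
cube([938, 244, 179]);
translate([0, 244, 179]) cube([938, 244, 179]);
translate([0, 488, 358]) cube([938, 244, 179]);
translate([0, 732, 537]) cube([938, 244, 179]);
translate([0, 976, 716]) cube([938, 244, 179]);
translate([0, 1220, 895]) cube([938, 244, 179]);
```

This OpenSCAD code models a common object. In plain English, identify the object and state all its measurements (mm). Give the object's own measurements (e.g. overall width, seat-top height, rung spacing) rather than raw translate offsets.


A straight staircase of 6 solid steps. Each step is 938 mm wide (x), 244 mm deep (y, the going) and 179 mm tall (the rise). The first step rests on the floor; each subsequent step sits one going further in +y and one rise higher in +z, directly behind and above the previous step with no overlap.


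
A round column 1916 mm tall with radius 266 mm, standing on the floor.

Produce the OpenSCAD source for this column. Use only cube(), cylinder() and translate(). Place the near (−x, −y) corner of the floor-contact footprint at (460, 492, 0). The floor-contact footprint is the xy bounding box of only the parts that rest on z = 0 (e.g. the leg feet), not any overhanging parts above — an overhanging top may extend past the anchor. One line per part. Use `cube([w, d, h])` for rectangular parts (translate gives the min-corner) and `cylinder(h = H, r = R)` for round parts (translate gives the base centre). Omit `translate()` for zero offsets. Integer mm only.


translate([726, 758, 0]) cylinder(h = 1916, r = 266);


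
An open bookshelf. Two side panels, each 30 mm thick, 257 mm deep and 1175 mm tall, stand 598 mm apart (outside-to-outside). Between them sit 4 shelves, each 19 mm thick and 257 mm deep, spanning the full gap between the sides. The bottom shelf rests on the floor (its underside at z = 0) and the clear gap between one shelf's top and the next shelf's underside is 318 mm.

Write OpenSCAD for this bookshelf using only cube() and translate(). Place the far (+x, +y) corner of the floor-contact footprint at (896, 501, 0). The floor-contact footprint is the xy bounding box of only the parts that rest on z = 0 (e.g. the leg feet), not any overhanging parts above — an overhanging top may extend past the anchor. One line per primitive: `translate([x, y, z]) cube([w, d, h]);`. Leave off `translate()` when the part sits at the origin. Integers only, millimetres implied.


translate([298, 244, 0]) cube([30, 257, 1175]);
translate([866, 244, 0]) cube([30, 257, 1175]);
translate([328, 244, 0]) cube([538, 257, 19]);
translate([328, 244, 337]) cube([538, 257, 19]);
translate([328, 244, 674]) cube([538, 257, 19]);
translate([328, 244, 1011]) cube([538, 257, 19]);


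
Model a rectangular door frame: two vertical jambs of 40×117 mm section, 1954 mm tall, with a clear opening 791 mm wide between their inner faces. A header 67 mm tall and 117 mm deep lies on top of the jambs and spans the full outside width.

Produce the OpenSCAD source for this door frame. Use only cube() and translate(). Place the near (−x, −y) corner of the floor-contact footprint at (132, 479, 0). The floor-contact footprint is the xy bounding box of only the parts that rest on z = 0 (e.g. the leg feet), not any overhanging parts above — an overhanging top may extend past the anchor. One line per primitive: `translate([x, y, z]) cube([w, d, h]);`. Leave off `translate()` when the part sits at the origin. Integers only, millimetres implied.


translate([132, 479, 0]) cube([40, 117, 1954]);
translate([963, 479, 0]) cube([40, 117, 1954]);
translate([132, 479, 1954]) cube([871, 117, 67]);


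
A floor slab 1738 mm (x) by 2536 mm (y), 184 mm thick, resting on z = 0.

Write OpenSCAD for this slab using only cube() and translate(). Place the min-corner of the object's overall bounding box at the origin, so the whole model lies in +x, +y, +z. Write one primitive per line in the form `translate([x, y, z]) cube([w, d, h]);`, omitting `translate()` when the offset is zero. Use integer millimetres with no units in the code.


cube([1738, 2536, 184]);


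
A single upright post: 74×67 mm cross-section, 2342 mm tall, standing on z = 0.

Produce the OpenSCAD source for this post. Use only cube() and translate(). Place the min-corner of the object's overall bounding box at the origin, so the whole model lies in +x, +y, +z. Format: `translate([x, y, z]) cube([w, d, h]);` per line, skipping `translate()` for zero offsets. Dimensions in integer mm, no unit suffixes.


cube([74, 67, 2342]);


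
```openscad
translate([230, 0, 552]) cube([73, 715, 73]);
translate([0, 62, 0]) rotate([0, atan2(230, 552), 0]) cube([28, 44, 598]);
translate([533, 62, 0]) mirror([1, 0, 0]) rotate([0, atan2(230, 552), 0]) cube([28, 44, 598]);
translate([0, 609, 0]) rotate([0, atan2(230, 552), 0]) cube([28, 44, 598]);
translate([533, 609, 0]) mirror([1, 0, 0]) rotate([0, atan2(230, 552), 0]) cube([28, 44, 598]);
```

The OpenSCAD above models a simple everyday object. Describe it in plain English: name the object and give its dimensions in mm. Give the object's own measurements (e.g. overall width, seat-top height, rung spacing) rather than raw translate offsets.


A sawhorse. A 73×715×73 mm beam (x, y, z) sits on two A-frame leg pairs. Each pair is two raked legs of 28×44 mm section (44 mm along y) splaying symmetrically in x. Each leg rises 552 mm vertically over 230 mm of horizontal reach and is 598 mm long along its own axis. Every leg's outer bottom edge rests on the floor and its outer top edge meets a bottom edge of the beam — the left legs (tilting toward +x) meet the beam's −x bottom edge, the right legs (their mirror images, tilting toward −x) meet its +x bottom edge — so the leg tops tuck under the beam, the beam's underside is 552 mm above the floor, and the feet are 533 mm apart outside-to-outside with the beam centred between them. The two leg pairs are set in 62 mm from either end of the beam.


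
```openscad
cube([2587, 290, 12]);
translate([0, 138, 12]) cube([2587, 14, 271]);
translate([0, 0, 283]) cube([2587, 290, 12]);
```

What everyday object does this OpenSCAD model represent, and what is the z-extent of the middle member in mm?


An I-beam. The web height is 271 mm.

Two wide flanges with a thin centred web — an I-beam. Overall 295 mm minus two 12 mm flanges gives a web of 295 − 2·12 = 271 mm.


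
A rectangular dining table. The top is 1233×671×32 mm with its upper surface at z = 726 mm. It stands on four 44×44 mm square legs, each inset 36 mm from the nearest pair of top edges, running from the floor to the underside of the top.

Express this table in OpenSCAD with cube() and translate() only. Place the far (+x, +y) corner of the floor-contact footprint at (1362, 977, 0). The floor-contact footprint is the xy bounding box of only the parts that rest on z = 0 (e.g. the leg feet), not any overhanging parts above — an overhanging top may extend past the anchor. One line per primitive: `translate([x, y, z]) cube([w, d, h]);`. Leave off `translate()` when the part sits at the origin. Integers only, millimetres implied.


// leg_h = 726 - 32 = 694
translate([165, 342, 694]) cube([1233, 671, 32]);
translate([201, 378, 0]) cube([44, 44, 694]);
translate([1318, 378, 0]) cube([44, 44, 694]);
translate([201, 933, 0]) cube([44, 44, 694]);
translate([1318, 933, 0]) cube([44, 44, 694]);


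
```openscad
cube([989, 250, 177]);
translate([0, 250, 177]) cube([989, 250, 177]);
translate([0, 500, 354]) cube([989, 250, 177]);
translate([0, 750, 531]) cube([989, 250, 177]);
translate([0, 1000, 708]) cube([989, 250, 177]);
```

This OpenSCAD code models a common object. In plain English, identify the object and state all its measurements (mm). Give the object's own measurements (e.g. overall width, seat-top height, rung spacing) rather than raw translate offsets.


A straight staircase of 5 solid steps. Each step is 989 mm wide (x), 250 mm deep (y, the going) and 177 mm tall (the rise). The first step rests on the floor; each subsequent step sits one going further in +y and one rise higher in +z, directly behind and above the previous step with no overlap.


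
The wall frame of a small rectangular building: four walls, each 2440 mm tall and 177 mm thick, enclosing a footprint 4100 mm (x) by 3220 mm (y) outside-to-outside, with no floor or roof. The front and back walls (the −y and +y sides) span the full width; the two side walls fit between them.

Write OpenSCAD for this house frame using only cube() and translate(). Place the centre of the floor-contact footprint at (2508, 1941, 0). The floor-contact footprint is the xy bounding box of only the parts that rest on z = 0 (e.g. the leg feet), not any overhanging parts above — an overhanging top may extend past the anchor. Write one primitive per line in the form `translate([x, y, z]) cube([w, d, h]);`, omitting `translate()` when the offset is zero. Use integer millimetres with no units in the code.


translate([458, 331, 0]) cube([4100, 177, 2440]);
translate([458, 3374, 0]) cube([4100, 177, 2440]);
translate([458, 508, 0]) cube([177, 2866, 2440]);
translate([4381, 508, 0]) cube([177, 2866, 2440]);


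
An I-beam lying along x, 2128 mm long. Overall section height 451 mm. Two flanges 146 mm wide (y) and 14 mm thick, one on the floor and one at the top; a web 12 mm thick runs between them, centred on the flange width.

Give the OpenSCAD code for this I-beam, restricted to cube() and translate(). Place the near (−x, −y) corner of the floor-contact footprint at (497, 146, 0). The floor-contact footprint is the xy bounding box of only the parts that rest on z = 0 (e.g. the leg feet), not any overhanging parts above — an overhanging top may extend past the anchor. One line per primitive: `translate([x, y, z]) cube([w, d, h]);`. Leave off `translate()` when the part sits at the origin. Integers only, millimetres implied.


translate([497, 146, 0]) cube([2128, 146, 14]);
translate([497, 213, 14]) cube([2128, 12, 423]);
translate([497, 146, 437]) cube([2128, 146, 14]);


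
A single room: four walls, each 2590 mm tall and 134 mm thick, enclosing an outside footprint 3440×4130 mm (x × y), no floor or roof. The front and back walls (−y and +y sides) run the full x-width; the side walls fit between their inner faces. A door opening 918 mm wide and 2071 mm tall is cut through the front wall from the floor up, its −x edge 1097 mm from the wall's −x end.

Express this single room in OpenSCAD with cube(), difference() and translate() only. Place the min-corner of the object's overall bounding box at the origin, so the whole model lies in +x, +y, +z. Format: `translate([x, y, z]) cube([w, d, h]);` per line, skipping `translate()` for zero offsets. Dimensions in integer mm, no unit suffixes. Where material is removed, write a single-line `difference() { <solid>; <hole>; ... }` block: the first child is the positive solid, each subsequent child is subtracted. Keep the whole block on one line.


difference() { cube([3440, 134, 2590]); translate([1097, 0, 0]) cube([918, 134, 2071]); }
translate([0, 3996, 0]) cube([3440, 134, 2590]);
translate([0, 134, 0]) cube([134, 3862, 2590]);
translate([3306, 134, 0]) cube([134, 3862, 2590]);


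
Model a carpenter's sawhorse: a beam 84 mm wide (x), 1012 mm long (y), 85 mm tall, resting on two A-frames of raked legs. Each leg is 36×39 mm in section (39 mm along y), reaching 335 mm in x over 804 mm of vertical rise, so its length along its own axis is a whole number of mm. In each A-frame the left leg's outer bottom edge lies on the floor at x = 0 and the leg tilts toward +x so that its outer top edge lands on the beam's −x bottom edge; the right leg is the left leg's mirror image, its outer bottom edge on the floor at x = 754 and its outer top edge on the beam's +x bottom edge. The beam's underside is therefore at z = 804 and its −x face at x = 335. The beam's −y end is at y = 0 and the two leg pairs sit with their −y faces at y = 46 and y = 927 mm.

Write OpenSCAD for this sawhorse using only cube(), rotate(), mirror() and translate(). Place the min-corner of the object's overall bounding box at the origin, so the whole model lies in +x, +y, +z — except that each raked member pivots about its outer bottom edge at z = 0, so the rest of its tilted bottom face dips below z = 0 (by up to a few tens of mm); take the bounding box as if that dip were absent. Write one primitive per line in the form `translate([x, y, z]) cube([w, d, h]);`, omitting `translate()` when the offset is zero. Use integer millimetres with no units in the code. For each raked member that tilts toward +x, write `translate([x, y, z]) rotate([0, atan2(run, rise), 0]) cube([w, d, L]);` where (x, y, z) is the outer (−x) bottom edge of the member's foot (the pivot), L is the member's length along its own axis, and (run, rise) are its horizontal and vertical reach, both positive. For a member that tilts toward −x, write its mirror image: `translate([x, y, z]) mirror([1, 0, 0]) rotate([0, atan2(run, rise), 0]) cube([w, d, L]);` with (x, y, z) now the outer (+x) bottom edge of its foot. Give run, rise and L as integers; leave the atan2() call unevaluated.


// leg length = √(335² + 804²) = 871
// right-leg outer foot x = 2·335 + 84 = 754
// beam min-corner = (335, 0, 804)
translate([335, 0, 804]) cube([84, 1012, 85]);
translate([0, 46, 0]) rotate([0, atan2(335, 804), 0]) cube([36, 39, 871]);
translate([754, 46, 0]) mirror([1, 0, 0]) rotate([0, atan2(335, 804), 0]) cube([36, 39, 871]);
translate([0, 927, 0]) rotate([0, atan2(335, 804), 0]) cube([36, 39, 871]);
translate([754, 927, 0]) mirror([1, 0, 0]) rotate([0, atan2(335, 804), 0]) cube([36, 39, 871]);


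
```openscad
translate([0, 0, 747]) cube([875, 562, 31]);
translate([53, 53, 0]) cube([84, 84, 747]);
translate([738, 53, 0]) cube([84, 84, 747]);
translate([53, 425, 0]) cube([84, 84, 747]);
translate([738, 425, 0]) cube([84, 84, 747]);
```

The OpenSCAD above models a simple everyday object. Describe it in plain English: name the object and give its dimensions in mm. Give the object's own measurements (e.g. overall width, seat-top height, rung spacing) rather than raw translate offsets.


A table: top 875 mm (x) × 562 mm (y), 31 mm thick, upper face at z = 778 mm, on four 84×84 mm square legs, each inset 53 mm from the nearest pair of top edges from z = 0 to the bottom of the top.


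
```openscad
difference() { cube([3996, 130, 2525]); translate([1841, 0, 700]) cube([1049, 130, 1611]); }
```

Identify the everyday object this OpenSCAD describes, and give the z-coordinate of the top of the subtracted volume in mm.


A wall with a window opening. The window head height is 2311 mm.

A wall with a rectangular opening subtracted — a window. Sill at z = 700, opening 1611 mm tall, so the head is at 700 + 1611 = 2311 mm.


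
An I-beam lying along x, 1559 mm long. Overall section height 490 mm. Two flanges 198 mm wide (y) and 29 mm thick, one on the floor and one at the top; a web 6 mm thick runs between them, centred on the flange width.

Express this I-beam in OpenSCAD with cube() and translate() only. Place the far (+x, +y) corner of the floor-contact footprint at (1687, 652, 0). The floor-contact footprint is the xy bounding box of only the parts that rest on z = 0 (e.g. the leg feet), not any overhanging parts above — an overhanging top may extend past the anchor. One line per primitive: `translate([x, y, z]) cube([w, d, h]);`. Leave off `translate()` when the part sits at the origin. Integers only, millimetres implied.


translate([128, 454, 0]) cube([1559, 198, 29]);
translate([128, 550, 29]) cube([1559, 6, 432]);
translate([128, 454, 461]) cube([1559, 198, 29]);


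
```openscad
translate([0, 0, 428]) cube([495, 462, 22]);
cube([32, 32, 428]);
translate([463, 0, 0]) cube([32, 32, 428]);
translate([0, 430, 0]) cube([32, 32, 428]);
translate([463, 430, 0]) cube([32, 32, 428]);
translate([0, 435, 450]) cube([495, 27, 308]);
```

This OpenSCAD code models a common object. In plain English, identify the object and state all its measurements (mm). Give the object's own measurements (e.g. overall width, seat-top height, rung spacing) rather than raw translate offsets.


A chair. The seat is a 495×462×22 mm slab with its top at z = 450 mm, on four 32×32 mm corner legs (flush with the seat edges, standing on z = 0). A flat backrest 27 mm thick, 308 mm tall, spans the full seat width and rises from the seat top along its +y edge, rear face flush with the rear of the seat.


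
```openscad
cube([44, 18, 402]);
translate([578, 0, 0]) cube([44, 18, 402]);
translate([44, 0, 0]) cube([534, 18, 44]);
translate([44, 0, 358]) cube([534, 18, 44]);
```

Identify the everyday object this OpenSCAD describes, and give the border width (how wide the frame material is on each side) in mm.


A picture frame. The border width is 44 mm.

Four thin pieces enclosing a rectangular opening — a picture frame. The two full-height stiles are 402 mm tall; the top rail sits at z = 358 and is 44 mm tall, so the border above the opening is 402 − 358 = 44 mm, matching the stile x-width.


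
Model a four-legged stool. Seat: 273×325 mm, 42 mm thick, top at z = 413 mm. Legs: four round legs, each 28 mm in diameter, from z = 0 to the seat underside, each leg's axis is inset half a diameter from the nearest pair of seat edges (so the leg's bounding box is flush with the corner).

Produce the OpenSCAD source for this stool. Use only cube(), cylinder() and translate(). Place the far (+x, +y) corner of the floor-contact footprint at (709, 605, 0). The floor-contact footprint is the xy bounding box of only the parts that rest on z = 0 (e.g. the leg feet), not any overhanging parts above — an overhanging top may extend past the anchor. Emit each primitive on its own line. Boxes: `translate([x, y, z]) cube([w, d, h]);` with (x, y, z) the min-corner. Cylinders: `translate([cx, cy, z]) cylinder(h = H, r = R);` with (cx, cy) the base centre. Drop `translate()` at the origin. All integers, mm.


translate([436, 280, 371]) cube([273, 325, 42]);
translate([450, 294, 0]) cylinder(h = 371, r = 14);
translate([695, 294, 0]) cylinder(h = 371, r = 14);
translate([450, 591, 0]) cylinder(h = 371, r = 14);
translate([695, 591, 0]) cylinder(h = 371, r = 14);


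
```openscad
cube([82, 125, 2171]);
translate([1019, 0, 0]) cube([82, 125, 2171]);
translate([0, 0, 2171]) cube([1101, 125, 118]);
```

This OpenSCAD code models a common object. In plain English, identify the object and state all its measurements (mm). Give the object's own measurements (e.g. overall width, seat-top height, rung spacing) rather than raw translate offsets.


A door frame. The clear opening is 937 mm wide and 2171 mm high. Two 82 mm wide jambs, 125 mm deep, stand either side of the opening from the floor to the top of the opening. A 118 mm thick head sits across the top of both jambs, spanning the full outside width of the frame.


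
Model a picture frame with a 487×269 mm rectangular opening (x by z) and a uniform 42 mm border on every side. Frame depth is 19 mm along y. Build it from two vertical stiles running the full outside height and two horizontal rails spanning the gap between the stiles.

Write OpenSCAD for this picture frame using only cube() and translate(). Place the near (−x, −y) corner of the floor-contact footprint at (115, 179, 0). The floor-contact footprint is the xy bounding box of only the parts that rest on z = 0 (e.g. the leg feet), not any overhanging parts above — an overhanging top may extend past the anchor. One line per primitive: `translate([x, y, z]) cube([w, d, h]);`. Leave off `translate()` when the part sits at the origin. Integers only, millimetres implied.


translate([115, 179, 0]) cube([42, 19, 353]);
translate([644, 179, 0]) cube([42, 19, 353]);
translate([157, 179, 0]) cube([487, 19, 42]);
translate([157, 179, 311]) cube([487, 19, 42]);


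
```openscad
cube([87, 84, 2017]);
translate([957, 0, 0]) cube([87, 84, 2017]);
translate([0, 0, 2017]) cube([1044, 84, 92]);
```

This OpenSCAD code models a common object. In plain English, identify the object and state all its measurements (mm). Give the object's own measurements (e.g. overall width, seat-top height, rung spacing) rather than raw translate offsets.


A door frame. The clear opening is 870 mm wide and 2017 mm high. Two 87 mm wide jambs, 84 mm deep, stand either side of the opening from the floor to the top of the opening. A 92 mm thick head sits across the top of both jambs, spanning the full outside width of the frame.


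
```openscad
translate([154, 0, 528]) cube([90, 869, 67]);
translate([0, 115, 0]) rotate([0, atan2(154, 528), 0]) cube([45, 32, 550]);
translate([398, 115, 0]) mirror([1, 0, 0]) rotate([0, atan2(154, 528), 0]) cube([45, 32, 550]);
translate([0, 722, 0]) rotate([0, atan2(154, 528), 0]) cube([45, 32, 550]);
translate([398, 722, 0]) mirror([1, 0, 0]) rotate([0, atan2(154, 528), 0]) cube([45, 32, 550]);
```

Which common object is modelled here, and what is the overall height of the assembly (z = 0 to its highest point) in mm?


A sawhorse. The overall height is 595 mm.

A beam across two mirrored pairs of raked legs — a sawhorse. The beam's underside is at z = 528 (matching the legs' vertical rise in atan2(154, 528)) and the beam is 67 mm tall, so its top is at 528 + 67 = 595 mm. The raked legs top out at the beam's underside, so that is the highest point.


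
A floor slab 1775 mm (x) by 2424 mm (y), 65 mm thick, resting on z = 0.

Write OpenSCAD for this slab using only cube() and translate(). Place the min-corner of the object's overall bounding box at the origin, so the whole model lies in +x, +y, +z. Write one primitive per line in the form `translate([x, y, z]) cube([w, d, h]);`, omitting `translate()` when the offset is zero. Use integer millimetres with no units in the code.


cube([1775, 2424, 65]);


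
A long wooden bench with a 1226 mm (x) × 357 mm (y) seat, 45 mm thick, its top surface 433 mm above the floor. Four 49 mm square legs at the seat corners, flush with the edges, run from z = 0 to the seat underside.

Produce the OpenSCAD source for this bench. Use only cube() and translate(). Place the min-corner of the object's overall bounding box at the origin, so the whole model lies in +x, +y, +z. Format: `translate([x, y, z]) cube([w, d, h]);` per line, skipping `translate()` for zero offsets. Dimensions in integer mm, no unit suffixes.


translate([0, 0, 388]) cube([1226, 357, 45]);
cube([49, 49, 388]);
translate([0, 308, 0]) cube([49, 49, 388]);
translate([1177, 0, 0]) cube([49, 49, 388]);
translate([1177, 308, 0]) cube([49, 49, 388]);


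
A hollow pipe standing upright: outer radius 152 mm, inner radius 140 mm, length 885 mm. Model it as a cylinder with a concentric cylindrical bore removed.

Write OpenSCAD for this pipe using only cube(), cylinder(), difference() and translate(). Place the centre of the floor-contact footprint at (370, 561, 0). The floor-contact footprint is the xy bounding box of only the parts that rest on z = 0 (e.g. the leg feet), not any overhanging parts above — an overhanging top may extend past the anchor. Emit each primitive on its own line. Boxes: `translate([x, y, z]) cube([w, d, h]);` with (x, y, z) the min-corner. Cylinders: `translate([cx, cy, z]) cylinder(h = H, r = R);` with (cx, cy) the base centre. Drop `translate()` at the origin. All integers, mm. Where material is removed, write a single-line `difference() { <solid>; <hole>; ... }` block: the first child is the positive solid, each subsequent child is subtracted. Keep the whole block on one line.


difference() { translate([370, 561, 0]) cylinder(h = 885, r = 152); translate([370, 561, 0]) cylinder(h = 885, r = 140); }


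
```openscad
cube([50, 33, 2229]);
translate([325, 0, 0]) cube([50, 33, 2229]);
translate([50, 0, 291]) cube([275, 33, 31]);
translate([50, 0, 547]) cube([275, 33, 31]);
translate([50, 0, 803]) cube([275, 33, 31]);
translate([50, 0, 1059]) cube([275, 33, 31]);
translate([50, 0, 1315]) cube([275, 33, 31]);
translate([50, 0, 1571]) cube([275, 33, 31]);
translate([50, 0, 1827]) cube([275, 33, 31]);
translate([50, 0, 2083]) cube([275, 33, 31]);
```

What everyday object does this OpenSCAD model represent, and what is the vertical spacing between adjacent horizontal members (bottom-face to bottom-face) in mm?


A ladder. The rung spacing is 256 mm.

Two tall 50×33 posts with 8 short bars between them — a ladder. Adjacent rungs sit at z = 291 and z = 547, so the spacing is 547 − 291 = 256 mm.


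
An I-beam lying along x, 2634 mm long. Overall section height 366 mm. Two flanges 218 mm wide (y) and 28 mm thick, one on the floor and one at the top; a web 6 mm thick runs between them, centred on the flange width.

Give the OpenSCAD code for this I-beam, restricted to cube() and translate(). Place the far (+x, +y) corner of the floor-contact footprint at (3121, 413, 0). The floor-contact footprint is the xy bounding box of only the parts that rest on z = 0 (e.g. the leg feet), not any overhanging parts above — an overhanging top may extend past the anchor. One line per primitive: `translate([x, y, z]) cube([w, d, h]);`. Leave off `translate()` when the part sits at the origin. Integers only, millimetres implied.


translate([487, 195, 0]) cube([2634, 218, 28]);
translate([487, 301, 28]) cube([2634, 6, 310]);
translate([487, 195, 338]) cube([2634, 218, 28]);


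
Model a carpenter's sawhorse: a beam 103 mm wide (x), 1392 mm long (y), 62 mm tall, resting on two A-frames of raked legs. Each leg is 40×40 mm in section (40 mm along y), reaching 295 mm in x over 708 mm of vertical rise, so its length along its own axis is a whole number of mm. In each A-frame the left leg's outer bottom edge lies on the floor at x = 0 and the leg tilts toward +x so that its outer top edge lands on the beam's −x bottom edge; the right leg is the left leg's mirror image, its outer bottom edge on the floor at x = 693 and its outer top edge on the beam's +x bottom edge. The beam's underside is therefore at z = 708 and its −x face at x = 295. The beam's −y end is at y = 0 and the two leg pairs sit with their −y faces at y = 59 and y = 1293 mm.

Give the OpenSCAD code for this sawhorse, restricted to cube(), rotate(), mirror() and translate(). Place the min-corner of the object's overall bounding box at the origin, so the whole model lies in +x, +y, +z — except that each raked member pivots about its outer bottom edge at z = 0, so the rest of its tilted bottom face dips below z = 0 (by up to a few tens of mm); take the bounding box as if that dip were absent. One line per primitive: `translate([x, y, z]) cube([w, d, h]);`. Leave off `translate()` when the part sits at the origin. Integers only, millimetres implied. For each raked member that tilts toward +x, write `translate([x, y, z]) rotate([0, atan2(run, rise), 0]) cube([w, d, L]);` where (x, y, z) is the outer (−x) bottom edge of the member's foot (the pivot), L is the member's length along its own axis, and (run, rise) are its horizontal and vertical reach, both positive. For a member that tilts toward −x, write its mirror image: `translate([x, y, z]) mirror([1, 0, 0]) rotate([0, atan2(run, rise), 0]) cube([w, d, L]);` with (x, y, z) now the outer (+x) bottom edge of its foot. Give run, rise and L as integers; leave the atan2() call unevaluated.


translate([295, 0, 708]) cube([103, 1392, 62]);
translate([0, 59, 0]) rotate([0, atan2(295, 708), 0]) cube([40, 40, 767]);
translate([693, 59, 0]) mirror([1, 0, 0]) rotate([0, atan2(295, 708), 0]) cube([40, 40, 767]);
translate([0, 1293, 0]) rotate([0, atan2(295, 708), 0]) cube([40, 40, 767]);
translate([693, 1293, 0]) mirror([1, 0, 0]) rotate([0, atan2(295, 708), 0]) cube([40, 40, 767]);


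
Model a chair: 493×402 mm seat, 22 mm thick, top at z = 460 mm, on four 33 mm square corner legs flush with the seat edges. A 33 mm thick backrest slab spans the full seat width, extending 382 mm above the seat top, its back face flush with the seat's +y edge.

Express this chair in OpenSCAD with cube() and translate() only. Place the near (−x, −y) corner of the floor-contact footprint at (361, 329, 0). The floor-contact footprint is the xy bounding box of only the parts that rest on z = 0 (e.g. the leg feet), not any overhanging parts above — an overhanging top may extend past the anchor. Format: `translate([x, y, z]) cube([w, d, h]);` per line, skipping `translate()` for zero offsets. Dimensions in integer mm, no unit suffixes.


// leg_h = 460 - 22 = 438
translate([361, 329, 438]) cube([493, 402, 22]);
translate([361, 329, 0]) cube([33, 33, 438]);
translate([821, 329, 0]) cube([33, 33, 438]);
translate([361, 698, 0]) cube([33, 33, 438]);
translate([821, 698, 0]) cube([33, 33, 438]);
translate([361, 698, 460]) cube([493, 33, 382]);


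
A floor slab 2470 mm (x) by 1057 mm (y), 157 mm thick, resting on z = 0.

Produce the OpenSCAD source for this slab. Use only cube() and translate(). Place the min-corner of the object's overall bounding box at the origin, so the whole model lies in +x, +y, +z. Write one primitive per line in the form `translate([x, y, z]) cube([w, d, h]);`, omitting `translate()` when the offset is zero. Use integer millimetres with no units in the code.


cube([2470, 1057, 157]);


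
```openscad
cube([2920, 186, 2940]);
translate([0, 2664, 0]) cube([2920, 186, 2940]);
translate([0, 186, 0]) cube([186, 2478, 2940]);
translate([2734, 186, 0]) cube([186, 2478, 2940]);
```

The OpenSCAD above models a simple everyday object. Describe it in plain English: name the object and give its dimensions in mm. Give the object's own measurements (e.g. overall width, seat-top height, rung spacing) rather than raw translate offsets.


The wall frame of a small rectangular building: four walls, each 2940 mm tall and 186 mm thick, enclosing a footprint 2920 mm (x) by 2850 mm (y) outside-to-outside, with no floor or roof. The front and back walls (the −y and +y sides) span the full width; the two side walls fit between them.


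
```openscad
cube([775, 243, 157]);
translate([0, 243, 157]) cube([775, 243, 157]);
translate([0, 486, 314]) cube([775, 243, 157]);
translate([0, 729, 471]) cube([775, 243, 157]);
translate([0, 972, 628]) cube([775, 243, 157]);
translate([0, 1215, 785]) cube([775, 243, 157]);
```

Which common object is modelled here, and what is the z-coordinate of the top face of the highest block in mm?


A staircase. The total rise is 942 mm.

6 identical blocks, each offset up and back from the previous — a staircase. Each step is 157 mm tall and there are 6 of them, so the total rise is 6 × 157 = 942 mm.


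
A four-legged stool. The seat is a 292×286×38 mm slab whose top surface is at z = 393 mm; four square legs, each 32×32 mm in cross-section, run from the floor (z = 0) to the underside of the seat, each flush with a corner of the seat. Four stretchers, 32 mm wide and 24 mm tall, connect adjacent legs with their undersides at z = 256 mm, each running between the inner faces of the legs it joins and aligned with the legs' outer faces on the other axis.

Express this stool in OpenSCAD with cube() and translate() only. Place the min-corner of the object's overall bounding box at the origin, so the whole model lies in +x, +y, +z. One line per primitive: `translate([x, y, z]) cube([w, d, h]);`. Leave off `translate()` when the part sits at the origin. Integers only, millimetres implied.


translate([0, 0, 355]) cube([292, 286, 38]);
cube([32, 32, 355]);
translate([260, 0, 0]) cube([32, 32, 355]);
translate([0, 254, 0]) cube([32, 32, 355]);
translate([260, 254, 0]) cube([32, 32, 355]);
translate([32, 0, 256]) cube([228, 32, 24]);
translate([32, 254, 256]) cube([228, 32, 24]);
translate([0, 32, 256]) cube([32, 222, 24]);
translate([260, 32, 256]) cube([32, 222, 24]);


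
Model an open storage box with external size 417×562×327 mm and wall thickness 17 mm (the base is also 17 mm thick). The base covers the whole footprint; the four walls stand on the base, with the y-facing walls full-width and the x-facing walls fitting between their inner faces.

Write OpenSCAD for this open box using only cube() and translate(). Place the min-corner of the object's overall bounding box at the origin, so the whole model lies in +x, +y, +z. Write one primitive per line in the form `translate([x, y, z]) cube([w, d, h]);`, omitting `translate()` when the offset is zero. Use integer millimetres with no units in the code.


cube([417, 562, 17]);
translate([0, 0, 17]) cube([417, 17, 310]);
translate([0, 545, 17]) cube([417, 17, 310]);
translate([0, 17, 17]) cube([17, 528, 310]);
translate([400, 17, 17]) cube([17, 528, 310]);


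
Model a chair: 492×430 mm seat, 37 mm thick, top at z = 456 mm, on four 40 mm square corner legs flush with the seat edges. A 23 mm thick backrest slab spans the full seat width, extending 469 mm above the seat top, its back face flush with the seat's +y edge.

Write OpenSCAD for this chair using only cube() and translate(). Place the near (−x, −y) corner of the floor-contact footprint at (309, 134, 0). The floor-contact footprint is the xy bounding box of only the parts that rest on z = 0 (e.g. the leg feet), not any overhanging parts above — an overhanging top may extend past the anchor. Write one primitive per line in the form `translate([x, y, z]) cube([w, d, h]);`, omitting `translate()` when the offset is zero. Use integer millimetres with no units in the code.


translate([309, 134, 419]) cube([492, 430, 37]);
translate([309, 134, 0]) cube([40, 40, 419]);
translate([761, 134, 0]) cube([40, 40, 419]);
translate([309, 524, 0]) cube([40, 40, 419]);
translate([761, 524, 0]) cube([40, 40, 419]);
translate([309, 541, 456]) cube([492, 23, 469]);


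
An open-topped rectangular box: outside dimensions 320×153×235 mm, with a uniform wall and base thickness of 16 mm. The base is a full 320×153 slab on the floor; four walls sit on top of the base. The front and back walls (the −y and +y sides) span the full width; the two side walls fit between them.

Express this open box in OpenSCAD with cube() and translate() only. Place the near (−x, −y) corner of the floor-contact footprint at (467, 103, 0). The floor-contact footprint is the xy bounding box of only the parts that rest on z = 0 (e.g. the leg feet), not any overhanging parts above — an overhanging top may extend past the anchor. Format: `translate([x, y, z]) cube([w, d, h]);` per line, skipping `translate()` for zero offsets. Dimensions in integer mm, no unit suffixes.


translate([467, 103, 0]) cube([320, 153, 16]);
translate([467, 103, 16]) cube([320, 16, 219]);
translate([467, 240, 16]) cube([320, 16, 219]);
translate([467, 119, 16]) cube([16, 121, 219]);
translate([771, 119, 16]) cube([16, 121, 219]);


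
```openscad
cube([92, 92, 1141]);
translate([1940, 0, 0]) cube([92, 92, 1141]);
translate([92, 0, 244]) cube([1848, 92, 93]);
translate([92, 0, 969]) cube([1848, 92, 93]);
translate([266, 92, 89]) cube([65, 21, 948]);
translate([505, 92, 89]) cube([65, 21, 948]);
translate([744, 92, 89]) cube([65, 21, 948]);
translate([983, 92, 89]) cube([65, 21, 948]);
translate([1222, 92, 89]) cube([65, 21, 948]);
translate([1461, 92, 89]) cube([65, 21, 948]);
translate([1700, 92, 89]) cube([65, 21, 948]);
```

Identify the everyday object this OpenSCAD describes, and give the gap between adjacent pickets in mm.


A fence section. The picket gap is 174 mm.

Two posts, two rails, 7 pickets — a fence section. Span 1848 mm holds 7 pickets of 65 mm with 8 equal gaps: ⌊(1848 − 7·65) / 8⌋ = 174 mm.


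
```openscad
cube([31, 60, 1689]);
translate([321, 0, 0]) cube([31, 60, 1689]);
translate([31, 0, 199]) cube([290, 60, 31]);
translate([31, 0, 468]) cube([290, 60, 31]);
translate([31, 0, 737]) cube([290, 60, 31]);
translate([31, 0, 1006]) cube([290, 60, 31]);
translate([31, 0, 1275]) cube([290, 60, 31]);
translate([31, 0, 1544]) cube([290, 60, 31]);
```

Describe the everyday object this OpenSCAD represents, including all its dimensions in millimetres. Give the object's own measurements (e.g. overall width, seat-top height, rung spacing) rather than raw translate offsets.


A straight ladder. Two 31×60 mm vertical rails, 1689 mm tall, stand 352 mm apart (outside-to-outside) with their front faces coplanar on the −y side. 6 rungs, each 60 mm deep and 31 mm tall, span between the inner faces of the rails, front faces flush with the rails. The lowest rung's underside is at z = 199 mm and rungs are spaced 269 mm apart (underside to underside).


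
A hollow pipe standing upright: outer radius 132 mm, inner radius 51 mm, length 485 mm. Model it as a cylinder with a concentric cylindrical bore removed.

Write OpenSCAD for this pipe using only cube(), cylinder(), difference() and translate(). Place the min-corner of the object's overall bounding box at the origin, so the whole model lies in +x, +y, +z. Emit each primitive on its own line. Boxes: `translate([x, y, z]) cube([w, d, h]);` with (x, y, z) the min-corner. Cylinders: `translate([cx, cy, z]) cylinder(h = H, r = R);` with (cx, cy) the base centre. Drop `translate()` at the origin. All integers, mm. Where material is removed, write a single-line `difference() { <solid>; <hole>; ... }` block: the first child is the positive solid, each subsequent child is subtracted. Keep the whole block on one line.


difference() { translate([132, 132, 0]) cylinder(h = 485, r = 132); translate([132, 132, 0]) cylinder(h = 485, r = 51); }


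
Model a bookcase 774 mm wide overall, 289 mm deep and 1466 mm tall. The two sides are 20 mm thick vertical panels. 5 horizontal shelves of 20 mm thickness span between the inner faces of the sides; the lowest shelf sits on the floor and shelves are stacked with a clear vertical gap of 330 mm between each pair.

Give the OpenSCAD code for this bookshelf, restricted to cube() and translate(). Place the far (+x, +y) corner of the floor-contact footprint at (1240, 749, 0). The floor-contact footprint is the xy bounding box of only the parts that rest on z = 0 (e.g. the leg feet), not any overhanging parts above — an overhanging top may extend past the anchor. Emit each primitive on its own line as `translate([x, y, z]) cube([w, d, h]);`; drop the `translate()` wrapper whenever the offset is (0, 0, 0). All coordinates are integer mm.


translate([466, 460, 0]) cube([20, 289, 1466]);
translate([1220, 460, 0]) cube([20, 289, 1466]);
translate([486, 460, 0]) cube([734, 289, 20]);
translate([486, 460, 350]) cube([734, 289, 20]);
translate([486, 460, 700]) cube([734, 289, 20]);
translate([486, 460, 1050]) cube([734, 289, 20]);
translate([486, 460, 1400]) cube([734, 289, 20]);
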